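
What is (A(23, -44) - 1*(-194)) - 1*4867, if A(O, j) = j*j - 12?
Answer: -2749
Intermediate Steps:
A(O, j) = -12 + j**2 (A(O, j) = j**2 - 12 = -12 + j**2)
(A(23, -44) - 1*(-194)) - 1*4867 = ((-12 + (-44)**2) - 1*(-194)) - 1*4867 = ((-12 + 1936) + 194) - 4867 = (1924 + 194) - 4867 = 2118 - 4867 = -2749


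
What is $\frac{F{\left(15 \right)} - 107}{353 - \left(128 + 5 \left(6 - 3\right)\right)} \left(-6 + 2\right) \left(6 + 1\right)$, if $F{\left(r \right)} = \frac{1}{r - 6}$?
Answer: $\frac{1924}{135} \approx 14.252$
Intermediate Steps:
$F{\left(r \right)} = \frac{1}{-6 + r}$ ($F{\left(r \right)} = \frac{1}{r - 6} = \frac{1}{-6 + r}$)
$\frac{F{\left(15 \right)} - 107}{353 - \left(128 + 5 \left(6 - 3\right)\right)} \left(-6 + 2\right) \left(6 + 1\right) = \frac{\frac{1}{-6 + 15} - 107}{353 - \left(128 + 5 \left(6 - 3\right)\right)} \left(-6 + 2\right) \left(6 + 1\right) = \frac{\frac{1}{9} - 107}{353 - \left(128 + 5 \cdot 3\right)} \left(\left(-4\right) 7\right) = \frac{\frac{1}{9} - 107}{353 - 143} \left(-28\right) = - \frac{962}{9 \left(353 - 143\right)} \left(-28\right) = - \frac{962}{9 \cdot 210} \left(-28\right) = \left(- \frac{962}{9}\right) \frac{1}{210} \left(-28\right) = \left(- \frac{481}{945}\right) \left(-28\right) = \frac{1924}{135}$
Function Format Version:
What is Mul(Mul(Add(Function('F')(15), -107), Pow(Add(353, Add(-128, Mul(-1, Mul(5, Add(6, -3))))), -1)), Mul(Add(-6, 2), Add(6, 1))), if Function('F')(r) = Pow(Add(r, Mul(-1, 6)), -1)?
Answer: Rational(1924, 135) ≈ 14.252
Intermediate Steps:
Function('F')(r) = Pow(Add(-6, r), -1) (Function('F')(r) = Pow(Add(r, -6), -1) = Pow(Add(-6, r), -1))
Mul(Mul(Add(Function('F')(15), -107), Pow(Add(353, Add(-128, Mul(-1, Mul(5, Add(6, -3))))), -1)), Mul(Add(-6, 2), Add(6, 1))) = Mul(Mul(Add(Pow(Add(-6, 15), -1), -107), Pow(Add(353, Add(-128, Mul(-1, Mul(5, Add(6, -3))))), -1)), Mul(Add(-6, 2), Add(6, 1))) = Mul(Mul(Add(Pow(9, -1), -107), Pow(Add(353, Add(-128, Mul(-1, Mul(5, 3)))), -1)), Mul(-4, 7)) = Mul(Mul(Add(Rational(1, 9), -107), Pow(Add(353, Add(-128, Mul(-1, 15))), -1)), -28) = Mul(Mul(Rational(-962, 9), Pow(Add(353, Add(-128, -15)), -1)), -28) = Mul(Mul(Rational(-962, 9), Pow(Add(353, -143), -1)), -28) = Mul(Mul(Rational(-962, 9), Pow(210, -1)), -28) = Mul(Mul(Rational(-962, 9), Rational(1, 210)), -28) = Mul(Rational(-481, 945), -28) = Rational(1924, 135)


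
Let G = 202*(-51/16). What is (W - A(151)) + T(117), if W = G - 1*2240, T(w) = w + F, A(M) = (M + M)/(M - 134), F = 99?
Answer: -365247/136 ≈ -2685.6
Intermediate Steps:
G = -5151/8 (G = 202*(-51*1/16) = 202*(-51/16) = -5151/8 ≈ -643.88)
A(M) = 2*M/(-134 + M) (A(M) = (2*M)/(-134 + M) = 2*M/(-134 + M))
T(w) = 99 + w (T(w) = w + 99 = 99 + w)
W = -23071/8 (W = -5151/8 - 1*2240 = -5151/8 - 2240 = -23071/8 ≈ -2883.9)
(W - A(151)) + T(117) = (-23071/8 - 2*151/(-134 + 151)) + (99 + 117) = (-23071/8 - 2*151/17) + 216 = (-23071/8 - 1*302/17) + 216 = (-23071/8 - 302/17) + 216 = -394623/136 + 216 = -365247/136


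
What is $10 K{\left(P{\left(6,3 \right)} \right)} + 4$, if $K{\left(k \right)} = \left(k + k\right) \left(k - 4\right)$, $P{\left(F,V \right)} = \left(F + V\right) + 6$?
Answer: $3304$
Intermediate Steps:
$P{\left(F,V \right)} = 6 + F + V$
$K{\left(k \right)} = 2 k \left(-4 + k\right)$
$10 K{\left(P{\left(6,3 \right)} \right)} + 4 = 10 \cdot 2 \left(6 + 6 + 3\right) \left(-4 + \left(6 + 6 + 3\right)\right) + 4 = 10 \cdot 2 \cdot 15 \left(-4 + 15\right) + 4 = 10 \cdot 2 \cdot 15 \cdot 11 + 4 = 10 \cdot 330 + 4 = 3300 + 4 = 3304$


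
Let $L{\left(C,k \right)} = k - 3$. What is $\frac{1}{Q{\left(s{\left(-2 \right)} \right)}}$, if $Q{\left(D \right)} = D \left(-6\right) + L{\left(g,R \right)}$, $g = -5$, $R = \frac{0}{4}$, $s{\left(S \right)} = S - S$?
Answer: $- \frac{1}{3} \approx -0.33333$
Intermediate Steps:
$s{\left(S \right)} = 0$
$R = 0$ ($R = 0 \cdot \frac{1}{4} = 0$)
$L{\left(C,k \right)} = -3 + k$
$Q{\left(D \right)} = -3 - 6 D$ ($Q{\left(D \right)} = D \left(-6\right) + \left(-3 + 0\right) = - 6 D - 3 = -3 - 6 D$)
$\frac{1}{Q{\left(s{\left(-2 \right)} \right)}} = \frac{1}{-3 - 0} = \frac{1}{-3 + 0} = \frac{1}{-3} = - \frac{1}{3}$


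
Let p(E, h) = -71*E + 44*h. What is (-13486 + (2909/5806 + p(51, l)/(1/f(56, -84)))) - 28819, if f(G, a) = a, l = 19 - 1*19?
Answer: 1520356263/5806 ≈ 2.6186e+5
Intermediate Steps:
l = 0 (l = 19 - 19 = 0)
(-13486 + (2909/5806 + p(51, l)/(1/f(56, -84)))) - 28819 = (-13486 + (2909/5806 + (-71*51 + 44*0)/(1/(-84)))) - 28819 = (-13486 + (2909*(1/5806) + (-3621 + 0)/(-1/84))) - 28819 = (-13486 + (2909/5806 - 3621*(-84))) - 28819 = (-13486 + (2909/5806 + 304164)) - 28819 = (-13486 + 1765979093/5806) - 28819 = 1687679377/5806 - 28819 = 1520356263/5806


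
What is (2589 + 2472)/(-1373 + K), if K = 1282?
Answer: -723/13 ≈ -55.615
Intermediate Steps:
(2589 + 2472)/(-1373 + K) = (2589 + 2472)/(-1373 + 1282) = 5061/(-91) = 5061*(-1/91) = -723/13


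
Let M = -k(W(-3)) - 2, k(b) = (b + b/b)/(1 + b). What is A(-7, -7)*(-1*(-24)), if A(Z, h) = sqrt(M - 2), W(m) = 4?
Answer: 24*I*sqrt(5) ≈ 53.666*I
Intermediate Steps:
k(b) = 1 (k(b) = (b + 1)/(1 + b) = (1 + b)/(1 + b) = 1)
M = -3 (M = -1*1 - 2 = -1 - 2 = -3)
A(Z, h) = I*sqrt(5) (A(Z, h) = sqrt(-3 - 2) = sqrt(-5) = I*sqrt(5))
A(-7, -7)*(-1*(-24)) = (I*sqrt(5))*(-1*(-24)) = (I*sqrt(5))*24 = 24*I*sqrt(5)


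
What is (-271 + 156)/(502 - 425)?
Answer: -115/77 ≈ -1.4935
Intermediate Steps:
(-271 + 156)/(502 - 425) = -115/77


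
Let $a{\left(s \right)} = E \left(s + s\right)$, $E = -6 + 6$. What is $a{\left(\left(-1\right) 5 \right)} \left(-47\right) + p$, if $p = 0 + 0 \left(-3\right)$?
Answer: $0$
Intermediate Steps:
$p = 0$ ($p = 0 + 0 = 0$)
$E = 0$
$a{\left(s \right)} = 0$ ($a{\left(s \right)} = 0 \left(s + s\right) = 0 \cdot 2 s = 0$)
$a{\left(\left(-1\right) 5 \right)} \left(-47\right) + p = 0 \left(-47\right) + 0 = 0 + 0 = 0$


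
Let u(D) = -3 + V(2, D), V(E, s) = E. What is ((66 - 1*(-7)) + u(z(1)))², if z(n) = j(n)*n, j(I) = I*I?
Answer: 5184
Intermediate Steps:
j(I) = I²
z(n) = n³ (z(n) = n²*n = n³)
u(D) = -1 (u(D) = -3 + 2 = -1)
((66 - 1*(-7)) + u(z(1)))² = ((66 - 1*(-7)) - 1)² = ((66 + 7) - 1)² = (73 - 1)² = 72² = 5184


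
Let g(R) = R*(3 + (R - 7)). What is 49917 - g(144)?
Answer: 29757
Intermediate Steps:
g(R) = R*(-4 + R) (g(R) = R*(3 + (-7 + R)) = R*(-4 + R))
49917 - g(144) = 49917 - 144*(-4 + 144) = 49917 - 144*140 = 49917 - 1*20160 = 49917 - 20160 = 29757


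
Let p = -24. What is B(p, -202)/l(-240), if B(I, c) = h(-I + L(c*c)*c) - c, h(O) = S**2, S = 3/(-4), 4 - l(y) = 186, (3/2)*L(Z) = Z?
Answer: -463/416 ≈ -1.1130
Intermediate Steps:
L(Z) = 2*Z/3
l(y) = -182 (l(y) = 4 - 1*186 = 4 - 186 = -182)
S = -3/4 (S = 3*(-1/4) = -3/4 ≈ -0.75000)
h(O) = 9/16 (h(O) = (-3/4)**2 = 9/16)
B(I, c) = 9/16 - c
B(p, -202)/l(-240) = (9/16 - 1*(-202))/(-182) = (9/16 + 202)*(-1/182) = (3241/16)*(-1/182) = -463/416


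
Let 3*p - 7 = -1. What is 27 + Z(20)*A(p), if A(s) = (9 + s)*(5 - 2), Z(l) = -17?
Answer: -534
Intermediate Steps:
p = 2 (p = 7/3 + (1/3)*(-1) = 7/3 - 1/3 = 2)
A(s) = 27 + 3*s (A(s) = (9 + s)*3 = 27 + 3*s)
27 + Z(20)*A(p) = 27 - 17*(27 + 3*2) = 27 - 17*(27 + 6) = 27 - 17*33 = 27 - 561 = -534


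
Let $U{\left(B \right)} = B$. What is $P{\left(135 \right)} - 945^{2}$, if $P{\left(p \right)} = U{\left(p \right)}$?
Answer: $-892890$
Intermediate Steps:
$P{\left(p \right)} = p$
$P{\left(135 \right)} - 945^{2} = 135 - 945^{2} = 135 - 893025 = -892890$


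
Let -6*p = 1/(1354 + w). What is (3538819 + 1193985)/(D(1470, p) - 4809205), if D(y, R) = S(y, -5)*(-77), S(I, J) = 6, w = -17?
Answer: -4732804/4809667 ≈ -0.98402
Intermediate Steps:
p = -1/8022 (p = -1/(6*(1354 - 17)) = -⅙/1337 = -⅙*1/1337 = -1/8022 ≈ -0.00012466)
D(y, R) = -462 (D(y, R) = 6*(-77) = -462)
(3538819 + 1193985)/(D(1470, p) - 4809205) = (3538819 + 1193985)/(-462 - 4809205) = 4732804/(-4809667) = 4732804*(-1/4809667) = -4732804/4809667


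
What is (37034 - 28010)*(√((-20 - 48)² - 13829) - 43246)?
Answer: -390251904 + 9024*I*√9205 ≈ -3.9025e+8 + 8.6579e+5*I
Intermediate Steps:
(37034 - 28010)*(√((-20 - 48)² - 13829) - 43246) = 9024*(√((-68)² - 13829) - 43246) = 9024*(√(4624 - 13829) - 43246) = 9024*(√(-9205) - 43246) = 9024*(I*√9205 - 43246) = 9024*(-43246 + I*√9205) = -390251904 + 9024*I*√9205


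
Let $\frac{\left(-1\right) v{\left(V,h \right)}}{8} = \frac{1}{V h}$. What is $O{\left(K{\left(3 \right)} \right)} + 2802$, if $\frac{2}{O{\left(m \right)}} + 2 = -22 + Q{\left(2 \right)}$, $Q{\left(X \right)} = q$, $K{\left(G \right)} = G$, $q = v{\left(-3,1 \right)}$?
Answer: $\frac{89661}{32} \approx 2801.9$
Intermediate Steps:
$v{\left(V,h \right)} = - \frac{8}{V h}$
$q = \frac{8}{3}$ ($q = - \frac{8}{\left(-3\right) 1} = \left(-8\right) \left(- \frac{1}{3}\right) 1 = \frac{8}{3} \approx 2.6667$)
$Q{\left(X \right)} = \frac{8}{3}$
$O{\left(m \right)} = - \frac{3}{32}$ ($O{\left(m \right)} = \frac{2}{-2 + \left(-22 + \frac{8}{3}\right)} = \frac{2}{-2 - \frac{58}{3}} = \frac{2}{- \frac{64}{3}} = 2 \left(- \frac{3}{64}\right) = - \frac{3}{32}$)
$O{\left(K{\left(3 \right)} \right)} + 2802 = - \frac{3}{32} + 2802 = \frac{89661}{32}$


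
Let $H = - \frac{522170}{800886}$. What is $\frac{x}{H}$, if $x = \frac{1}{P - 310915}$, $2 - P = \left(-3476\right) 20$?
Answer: $\frac{400443}{63024091405} \approx 6.3538 \cdot 10^{-6}$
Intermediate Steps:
$P = 69522$ ($P = 2 - \left(-3476\right) 20 = 2 - -69520 = 2 + 69520 = 69522$)
$x = - \frac{1}{241393}$ ($x = \frac{1}{69522 - 310915} = \frac{1}{-241393} = - \frac{1}{241393} \approx -4.1426 \cdot 10^{-6}$)
$H = - \frac{261085}{400443}$ ($H = \left(-522170\right) \frac{1}{800886} = - \frac{261085}{400443} \approx -0.65199$)
$\frac{x}{H} = - \frac{1}{241393 \left(- \frac{261085}{400443}\right)} = \left(- \frac{1}{241393}\right) \left(- \frac{400443}{261085}\right) = \frac{400443}{63024091405}$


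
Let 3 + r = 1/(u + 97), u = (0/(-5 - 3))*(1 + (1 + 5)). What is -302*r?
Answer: 87580/97 ≈ 902.89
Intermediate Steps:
u = 0 (u = (0/(-8))*(1 + 6) = (0*(-1/8))*7 = 0*7 = 0)
r = -290/97 (r = -3 + 1/(0 + 97) = -3 + 1/97 = -290/97 ≈ -2.9897)
-302*r = -302*(-290/97) = 87580/97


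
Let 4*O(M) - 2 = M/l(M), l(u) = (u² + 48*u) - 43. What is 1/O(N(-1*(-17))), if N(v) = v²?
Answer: 389400/194989 ≈ 1.9970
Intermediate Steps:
l(u) = -43 + u² + 48*u
O(M) = ½ + M/(4*(-43 + M² + 48*M)) (O(M) = ½ + (M/(-43 + M² + 48*M))/4 = ½ + M/(4*(-43 + M² + 48*M)))
1/O(N(-1*(-17))) = 1/((-86 + 2*((-1*(-17))²)² + 97*(-1*(-17))²)/(4*(-43 + ((-1*(-17))²)² + 48*(-1*(-17))²))) = 1/((-86 + 2*(17²)² + 97*17²)/(4*(-43 + (17²)² + 48*17²))) = 1/((-86 + 2*289² + 97*289)/(4*(-43 + 289² + 48*289))) = 1/((-86 + 2*83521 + 28033)/(4*(-43 + 83521 + 13872))) = 1/((¼)*(-86 + 167042 + 28033)/97350) = 1/((¼)*(1/97350)*194989) = 1/(194989/389400) = 389400/194989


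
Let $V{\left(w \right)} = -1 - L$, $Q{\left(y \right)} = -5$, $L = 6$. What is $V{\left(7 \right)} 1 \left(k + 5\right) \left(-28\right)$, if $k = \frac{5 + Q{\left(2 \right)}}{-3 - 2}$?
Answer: $980$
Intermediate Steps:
$V{\left(w \right)} = -7$ ($V{\left(w \right)} = -1 - 6 = -7$)
$k = 0$ ($k = \frac{5 - 5}{-3 - 2} = \frac{0}{-5} = 0 \left(- \frac{1}{5}\right) = 0$)
$V{\left(7 \right)} 1 \left(k + 5\right) \left(-28\right) = - 7 \cdot 1 \left(0 + 5\right) \left(-28\right) = - 7 \cdot 1 \cdot 5 \left(-28\right) = \left(-7\right) 5 \left(-28\right) = \left(-35\right) \left(-28\right) = 980$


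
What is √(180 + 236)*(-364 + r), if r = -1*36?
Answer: -1600*√26 ≈ -8158.4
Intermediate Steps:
r = -36
√(180 + 236)*(-364 + r) = √(180 + 236)*(-364 - 36) = √416*(-400) = (4*√26)*(-400) = -1600*√26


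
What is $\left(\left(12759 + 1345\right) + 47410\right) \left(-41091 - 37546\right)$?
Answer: $-4837276418$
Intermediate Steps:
$\left(\left(12759 + 1345\right) + 47410\right) \left(-41091 - 37546\right) = \left(14104 + 47410\right) \left(-78637\right) = 61514 \left(-78637\right) = -4837276418$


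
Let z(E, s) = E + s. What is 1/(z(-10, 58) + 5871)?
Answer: 1/5919 ≈ 0.00016895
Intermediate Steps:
1/(z(-10, 58) + 5871) = 1/((-10 + 58) + 5871) = 1/(48 + 5871) = 1/5919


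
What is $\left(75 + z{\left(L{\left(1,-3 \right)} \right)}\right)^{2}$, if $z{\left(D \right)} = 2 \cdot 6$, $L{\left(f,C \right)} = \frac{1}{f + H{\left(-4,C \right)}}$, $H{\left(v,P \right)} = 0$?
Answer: $7569$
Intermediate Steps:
$L{\left(f,C \right)} = \frac{1}{f}$ ($L{\left(f,C \right)} = \frac{1}{f + 0} = \frac{1}{f}$)
$z{\left(D \right)} = 12$
$\left(75 + z{\left(L{\left(1,-3 \right)} \right)}\right)^{2} = \left(75 + 12\right)^{2} = 87^{2} = 7569$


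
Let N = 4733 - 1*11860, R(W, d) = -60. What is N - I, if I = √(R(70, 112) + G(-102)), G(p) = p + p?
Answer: -7127 - 2*I*√66 ≈ -7127.0 - 16.248*I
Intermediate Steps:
G(p) = 2*p
N = -7127 (N = 4733 - 11860 = -7127)
I = 2*I*√66 (I = √(-60 + 2*(-102)) = √(-60 - 204) = √(-264) = 2*I*√66 ≈ 16.248*I)
N - I = -7127 - 2*I*√66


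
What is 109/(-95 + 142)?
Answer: 109/47 ≈ 2.3191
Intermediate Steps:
109/(-95 + 142) = 109/47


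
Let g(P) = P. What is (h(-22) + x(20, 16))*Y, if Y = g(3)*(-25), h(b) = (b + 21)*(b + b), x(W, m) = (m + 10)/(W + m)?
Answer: -20125/6 ≈ -3354.2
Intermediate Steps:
x(W, m) = (10 + m)/(W + m)
h(b) = 2*b*(21 + b) (h(b) = (21 + b)*(2*b) = 2*b*(21 + b))
Y = -75 (Y = 3*(-25) = -75)
(h(-22) + x(20, 16))*Y = (2*(-22)*(21 - 22) + (10 + 16)/(20 + 16))*(-75) = (2*(-22)*(-1) + 26/36)*(-75) = (44 + (1/36)*26)*(-75) = (44 + 13/18)*(-75) = (805/18)*(-75) = -20125/6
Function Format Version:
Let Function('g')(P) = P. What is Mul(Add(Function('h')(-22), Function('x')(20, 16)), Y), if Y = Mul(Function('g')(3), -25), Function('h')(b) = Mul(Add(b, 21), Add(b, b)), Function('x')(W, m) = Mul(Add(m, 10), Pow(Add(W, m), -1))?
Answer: Rational(-20125, 6) ≈ -3354.2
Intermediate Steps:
Function('x')(W, m) = Mul(Pow(Add(W, m), -1), Add(10, m)) (Function('x')(W, m) = Mul(Add(10, m), Pow(Add(W, m), -1)) = Mul(Pow(Add(W, m), -1), Add(10, m)))
Function('h')(b) = Mul(2, b, Add(21, b)) (Function('h')(b) = Mul(Add(21, b), Mul(2, b)) = Mul(2, b, Add(21, b)))
Y = -75 (Y = Mul(3, -25) = -75)
Mul(Add(Function('h')(-22), Function('x')(20, 16)), Y) = Mul(Add(Mul(2, -22, Add(21, -22)), Mul(Pow(Add(20, 16), -1), Add(10, 16))), -75) = Mul(Add(Mul(2, -22, -1), Mul(Pow(36, -1), 26)), -75) = Mul(Add(44, Mul(Rational(1, 36), 26)), -75) = Mul(Add(44, Rational(13, 18)), -75) = Mul(Rational(805, 18), -75) = Rational(-20125, 6)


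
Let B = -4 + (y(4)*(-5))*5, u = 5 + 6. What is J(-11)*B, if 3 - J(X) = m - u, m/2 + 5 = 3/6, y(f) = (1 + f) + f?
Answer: -5267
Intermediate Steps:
y(f) = 1 + 2*f
u = 11
m = -9 (m = -10 + 2*(3/6) = -10 + 2*(3*(⅙)) = -10 + 2*(½) = -10 + 1 = -9)
B = -229 (B = -4 + ((1 + 2*4)*(-5))*5 = -4 + ((1 + 8)*(-5))*5 = -4 + (9*(-5))*5 = -4 - 45*5 = -4 - 225 = -229)
J(X) = 23 (J(X) = 3 - (-9 - 1*11) = 3 - (-9 - 11) = 3 - 1*(-20) = 3 + 20 = 23)
J(-11)*B = 23*(-229) = -5267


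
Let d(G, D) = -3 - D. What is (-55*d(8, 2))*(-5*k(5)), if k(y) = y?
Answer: -6875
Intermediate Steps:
(-55*d(8, 2))*(-5*k(5)) = (-55*(-3 - 1*2))*(-5*5) = -55*(-3 - 2)*(-25) = -55*(-5)*(-25) = 275*(-25) = -6875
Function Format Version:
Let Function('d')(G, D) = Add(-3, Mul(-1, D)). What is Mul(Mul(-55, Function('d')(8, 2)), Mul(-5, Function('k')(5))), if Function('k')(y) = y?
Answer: -6875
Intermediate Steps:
Mul(Mul(-55, Function('d')(8, 2)), Mul(-5, Function('k')(5))) = Mul(Mul(-55, Add(-3, Mul(-1, 2))), Mul(-5, 5)) = Mul(Mul(-55, Add(-3, -2)), -25) = Mul(Mul(-55, -5), -25) = Mul(275, -25) = -6875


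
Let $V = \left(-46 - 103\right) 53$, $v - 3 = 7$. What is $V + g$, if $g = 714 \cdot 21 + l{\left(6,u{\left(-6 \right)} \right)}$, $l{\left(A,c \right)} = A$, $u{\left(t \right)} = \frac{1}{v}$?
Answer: $7103$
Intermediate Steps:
$v = 10$ ($v = 3 + 7 = 10$)
$V = -7897$ ($V = \left(-149\right) 53 = -7897$)
$u{\left(t \right)} = \frac{1}{10}$
$g = 15000$ ($g = 714 \cdot 21 + 6 = 14994 + 6 = 15000$)
$V + g = -7897 + 15000 = 7103$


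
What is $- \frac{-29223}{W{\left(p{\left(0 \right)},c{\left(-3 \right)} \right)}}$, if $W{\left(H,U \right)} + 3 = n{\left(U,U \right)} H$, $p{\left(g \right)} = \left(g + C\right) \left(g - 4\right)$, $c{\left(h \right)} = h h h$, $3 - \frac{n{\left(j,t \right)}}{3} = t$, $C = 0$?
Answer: $-9741$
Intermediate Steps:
$n{\left(j,t \right)} = 9 - 3 t$
$c{\left(h \right)} = h^{3}$ ($c{\left(h \right)} = h^{2} h = h^{3}$)
$p{\left(g \right)} = g \left(-4 + g\right)$ ($p{\left(g \right)} = \left(g + 0\right) \left(g - 4\right) = g \left(-4 + g\right)$)
$W{\left(H,U \right)} = -3 + H \left(9 - 3 U\right)$ ($W{\left(H,U \right)} = -3 + \left(9 - 3 U\right) H = -3 + H \left(9 - 3 U\right)$)
$- \frac{-29223}{W{\left(p{\left(0 \right)},c{\left(-3 \right)} \right)}} = - \frac{-29223}{-3 - 3 \cdot 0 \left(-4 + 0\right) \left(-3 + \left(-3\right)^{3}\right)} = - \frac{-29223}{-3 - 3 \cdot 0 \left(-4\right) \left(-3 - 27\right)} = - \frac{-29223}{-3 - 0 \left(-30\right)} = - \frac{-29223}{-3 + 0} = - \frac{-29223}{-3} = - \frac{\left(-29223\right) \left(-1\right)}{3} = \left(-1\right) 9741 = -9741$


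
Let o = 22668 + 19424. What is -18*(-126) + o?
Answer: 44360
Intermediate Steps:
o = 42092
-18*(-126) + o = -18*(-126) + 42092 = 2268 + 42092 = 44360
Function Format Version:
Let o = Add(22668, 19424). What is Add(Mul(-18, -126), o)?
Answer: 44360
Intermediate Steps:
o = 42092
Add(Mul(-18, -126), o) = Add(Mul(-18, -126), 42092) = Add(2268, 42092) = 44360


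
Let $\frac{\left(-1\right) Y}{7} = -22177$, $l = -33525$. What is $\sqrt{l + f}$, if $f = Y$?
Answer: $\sqrt{121714} \approx 348.88$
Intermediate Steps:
$Y = 155239$ ($Y = \left(-7\right) \left(-22177\right) = 155239$)
$f = 155239$
$\sqrt{l + f} = \sqrt{-33525 + 155239} = \sqrt{121714}$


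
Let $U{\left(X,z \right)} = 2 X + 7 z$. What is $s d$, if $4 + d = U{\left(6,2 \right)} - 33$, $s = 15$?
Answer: $-165$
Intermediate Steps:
$d = -11$ ($d = -4 + \left(\left(2 \cdot 6 + 7 \cdot 2\right) - 33\right) = -4 + \left(\left(12 + 14\right) - 33\right) = -4 + \left(26 - 33\right) = -4 - 7 = -11$)
$s d = 15 \left(-11\right) = -165$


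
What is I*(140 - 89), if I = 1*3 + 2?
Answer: 255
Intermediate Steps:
I = 5 (I = 3 + 2 = 5)
I*(140 - 89) = 5*(140 - 89) = 5*51 = 255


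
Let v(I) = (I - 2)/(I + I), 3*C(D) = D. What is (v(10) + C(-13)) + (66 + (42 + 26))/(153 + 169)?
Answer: -8494/2415 ≈ -3.5172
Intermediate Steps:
C(D) = D/3
v(I) = (-2 + I)/(2*I) (v(I) = (-2 + I)/((2*I)) = (-2 + I)*(1/(2*I)) = (-2 + I)/(2*I))
(v(10) + C(-13)) + (66 + (42 + 26))/(153 + 169) = ((1/2)*(-2 + 10)/10 + (1/3)*(-13)) + (66 + (42 + 26))/(153 + 169) = ((1/2)*(1/10)*8 - 13/3) + (66 + 68)/322 = (2/5 - 13/3) + 134*(1/322) = -59/15 + 67/161 = -8494/2415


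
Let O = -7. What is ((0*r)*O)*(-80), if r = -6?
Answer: 0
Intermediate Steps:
((0*r)*O)*(-80) = ((0*(-6))*(-7))*(-80) = (0*(-7))*(-80) = 0*(-80) = 0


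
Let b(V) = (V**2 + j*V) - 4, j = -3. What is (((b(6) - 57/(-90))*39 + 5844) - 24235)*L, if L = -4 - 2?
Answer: 534609/5 ≈ 1.0692e+5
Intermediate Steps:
b(V) = -4 + V**2 - 3*V (b(V) = (V**2 - 3*V) - 4 = -4 + V**2 - 3*V)
L = -6
(((b(6) - 57/(-90))*39 + 5844) - 24235)*L = ((((-4 + 6**2 - 3*6) - 57/(-90))*39 + 5844) - 24235)*(-6) = ((((-4 + 36 - 18) - 57*(-1/90))*39 + 5844) - 24235)*(-6) = (((14 + 19/30)*39 + 5844) - 24235)*(-6) = (((439/30)*39 + 5844) - 24235)*(-6) = ((5707/10 + 5844) - 24235)*(-6) = (64147/10 - 24235)*(-6) = -178203/10*(-6) = 534609/5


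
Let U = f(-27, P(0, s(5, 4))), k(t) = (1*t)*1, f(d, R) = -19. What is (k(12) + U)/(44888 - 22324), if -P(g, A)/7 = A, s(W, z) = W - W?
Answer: -7/22564 ≈ -0.00031023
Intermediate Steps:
s(W, z) = 0
P(g, A) = -7*A
k(t) = t (k(t) = t*1 = t)
U = -19
(k(12) + U)/(44888 - 22324) = (12 - 19)/(44888 - 22324) = -7/22564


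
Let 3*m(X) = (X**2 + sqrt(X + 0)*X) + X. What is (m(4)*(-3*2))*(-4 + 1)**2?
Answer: -504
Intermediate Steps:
m(X) = X/3 + X**2/3 + X**(3/2)/3 (m(X) = ((X**2 + sqrt(X + 0)*X) + X)/3 = ((X**2 + sqrt(X)*X) + X)/3 = ((X**2 + X**(3/2)) + X)/3 = (X + X**2 + X**(3/2))/3 = X/3 + X**2/3 + X**(3/2)/3)
(m(4)*(-3*2))*(-4 + 1)**2 = (((1/3)*4 + (1/3)*4**2 + 4**(3/2)/3)*(-3*2))*(-4 + 1)**2 = ((4/3 + (1/3)*16 + (1/3)*8)*(-6))*(-3)**2 = ((4/3 + 16/3 + 8/3)*(-6))*9 = ((28/3)*(-6))*9 = -56*9 = -504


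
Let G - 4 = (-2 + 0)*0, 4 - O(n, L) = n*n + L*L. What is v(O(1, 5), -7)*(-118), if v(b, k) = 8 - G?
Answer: -472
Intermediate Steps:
O(n, L) = 4 - L² - n² (O(n, L) = 4 - (n*n + L*L) = 4 - (n² + L²) = 4 - (L² + n²) = 4 + (-L² - n²) = 4 - L² - n²)
G = 4 (G = 4 + (-2 + 0)*0 = 4 - 2*0 = 4 + 0 = 4)
v(b, k) = 4 (v(b, k) = 8 - 1*4 = 8 - 4 = 4)
v(O(1, 5), -7)*(-118) = 4*(-118) = -472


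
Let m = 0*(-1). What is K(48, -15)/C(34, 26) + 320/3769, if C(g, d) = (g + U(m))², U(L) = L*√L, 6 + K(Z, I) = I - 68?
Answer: 34479/4356964 ≈ 0.0079135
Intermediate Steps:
K(Z, I) = -74 + I (K(Z, I) = -6 + (I - 68) = -6 + (-68 + I) = -74 + I)
m = 0
U(L) = L^(3/2)
C(g, d) = g² (C(g, d) = (g + 0^(3/2))² = (g + 0)² = g²)
K(48, -15)/C(34, 26) + 320/3769 = (-74 - 15)/(34²) + 320/3769 = -89/1156 + 320*(1/3769) = -89*1/1156 + 320/3769 = -89/1156 + 320/3769 = 34479/4356964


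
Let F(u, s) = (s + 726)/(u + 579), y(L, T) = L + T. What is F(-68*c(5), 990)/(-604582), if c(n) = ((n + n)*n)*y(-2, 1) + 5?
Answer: -26/33334453 ≈ -7.7997e-7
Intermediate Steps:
c(n) = 5 - 2*n**2 (c(n) = ((n + n)*n)*(-2 + 1) + 5 = ((2*n)*n)*(-1) + 5 = (2*n**2)*(-1) + 5 = -2*n**2 + 5 = 5 - 2*n**2)
F(u, s) = (726 + s)/(579 + u)
F(-68*c(5), 990)/(-604582) = ((726 + 990)/(579 - 68*(5 - 2*5**2)))/(-604582) = (1716/(579 - 68*(5 - 2*25)))*(-1/604582) = (1716/(579 - 68*(5 - 50)))*(-1/604582) = (1716/(579 - 68*(-45)))*(-1/604582) = (1716/(579 + 3060))*(-1/604582) = (1716/3639)*(-1/604582) = ((1/3639)*1716)*(-1/604582) = (572/1213)*(-1/604582) = -26/33334453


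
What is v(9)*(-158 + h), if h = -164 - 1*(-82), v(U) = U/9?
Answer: -240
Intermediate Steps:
v(U) = U/9 (v(U) = U*(⅑) = U/9)
h = -82 (h = -164 + 82 = -82)
v(9)*(-158 + h) = ((⅑)*9)*(-158 - 82) = 1*(-240) = -240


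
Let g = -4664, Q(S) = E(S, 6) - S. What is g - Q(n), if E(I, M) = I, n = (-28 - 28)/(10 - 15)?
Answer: -4664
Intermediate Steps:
n = 56/5 (n = -56/(-5) = -56*(-1/5) = 56/5 ≈ 11.200)
Q(S) = 0 (Q(S) = S - S = 0)
g - Q(n) = -4664 - 1*0 = -4664 + 0 = -4664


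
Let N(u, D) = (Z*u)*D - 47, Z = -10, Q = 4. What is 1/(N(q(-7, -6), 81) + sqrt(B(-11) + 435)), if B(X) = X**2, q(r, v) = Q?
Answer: -3287/10803813 - 2*sqrt(139)/10803813 ≈ -0.00030643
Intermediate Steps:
q(r, v) = 4
N(u, D) = -47 - 10*D*u (N(u, D) = (-10*u)*D - 47 = -10*D*u - 47 = -47 - 10*D*u)
1/(N(q(-7, -6), 81) + sqrt(B(-11) + 435)) = 1/((-47 - 10*81*4) + sqrt((-11)**2 + 435)) = 1/((-47 - 3240) + sqrt(121 + 435)) = 1/(-3287 + sqrt(556)) = 1/(-3287 + 2*sqrt(139))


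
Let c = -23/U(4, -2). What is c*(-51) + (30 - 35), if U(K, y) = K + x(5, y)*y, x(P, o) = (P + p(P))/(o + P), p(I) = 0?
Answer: 3509/2 ≈ 1754.5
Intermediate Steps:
x(P, o) = P/(P + o) (x(P, o) = (P + 0)/(o + P) = P/(P + o))
U(K, y) = K + 5*y/(5 + y) (U(K, y) = K + (5/(5 + y))*y = K + 5*y/(5 + y))
c = -69/2 (c = -23*(5 - 2)/(5*(-2) + 4*(5 - 2)) = -23*3/(-10 + 4*3) = -23*3/(-10 + 12) = -23/((⅓)*2) = -23/⅔ = -23*3/2 = -69/2 ≈ -34.500)
c*(-51) + (30 - 35) = -69/2*(-51) + (30 - 35) = 3519/2 - 5 = 3509/2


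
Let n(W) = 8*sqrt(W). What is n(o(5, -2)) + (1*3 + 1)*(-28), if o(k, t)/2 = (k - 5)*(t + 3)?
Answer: -112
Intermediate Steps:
o(k, t) = 2*(-5 + k)*(3 + t) (o(k, t) = 2*((k - 5)*(t + 3)) = 2*((-5 + k)*(3 + t)) = 2*(-5 + k)*(3 + t))
n(o(5, -2)) + (1*3 + 1)*(-28) = 8*sqrt(-30 - 10*(-2) + 6*5 + 2*5*(-2)) + (1*3 + 1)*(-28) = 8*sqrt(-30 + 20 + 30 - 20) + (3 + 1)*(-28) = 8*sqrt(0) + 4*(-28) = 8*0 - 112 = 0 - 112 = -112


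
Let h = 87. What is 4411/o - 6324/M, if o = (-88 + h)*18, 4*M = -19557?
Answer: -9534511/39114 ≈ -243.76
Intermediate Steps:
M = -19557/4 (M = (¼)*(-19557) = -19557/4 ≈ -4889.3)
o = -18 (o = (-88 + 87)*18 = -1*18 = -18)
4411/o - 6324/M = 4411/(-18) - 6324/(-19557/4) = 4411*(-1/18) - 6324*(-4/19557) = -4411/18 + 8432/6519 = -9534511/39114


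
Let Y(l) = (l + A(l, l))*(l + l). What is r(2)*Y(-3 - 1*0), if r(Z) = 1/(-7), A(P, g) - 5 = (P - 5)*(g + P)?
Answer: 300/7 ≈ 42.857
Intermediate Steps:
A(P, g) = 5 + (-5 + P)*(P + g) (A(P, g) = 5 + (P - 5)*(g + P) = 5 + (-5 + P)*(P + g))
r(Z) = -1/7
Y(l) = 2*l*(5 - 9*l + 2*l**2) (Y(l) = (l + (5 + l**2 - 5*l - 5*l + l*l))*(l + l) = (l + (5 + l**2 - 5*l - 5*l + l**2))*(2*l) = (l + (5 - 10*l + 2*l**2))*(2*l) = (5 - 9*l + 2*l**2)*(2*l) = 2*l*(5 - 9*l + 2*l**2))
r(2)*Y(-3 - 1*0) = -2*(-3 - 1*0)*(5 - 9*(-3 - 1*0) + 2*(-3 - 1*0)**2)/7 = -2*(-3 + 0)*(5 - 9*(-3 + 0) + 2*(-3 + 0)**2)/7 = -2*(-3)*(5 - 9*(-3) + 2*(-3)**2)/7 = -2*(-3)*(5 + 27 + 2*9)/7 = -2*(-3)*(5 + 27 + 18)/7 = -2*(-3)*50/7 = -1/7*(-300) = 300/7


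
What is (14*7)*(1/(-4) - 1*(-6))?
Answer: 1127/2 ≈ 563.50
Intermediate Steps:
(14*7)*(1/(-4) - 1*(-6)) = 98*(-¼ + 6) = 98*(23/4) = 1127/2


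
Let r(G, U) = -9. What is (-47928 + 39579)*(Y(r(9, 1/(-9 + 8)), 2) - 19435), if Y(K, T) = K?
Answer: 162337956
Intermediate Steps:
(-47928 + 39579)*(Y(r(9, 1/(-9 + 8)), 2) - 19435) = (-47928 + 39579)*(-9 - 19435) = -8349*(-19444) = 162337956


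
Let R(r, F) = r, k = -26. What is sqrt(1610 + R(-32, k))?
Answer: sqrt(1578) ≈ 39.724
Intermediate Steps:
sqrt(1610 + R(-32, k)) = sqrt(1610 - 32) = sqrt(1578)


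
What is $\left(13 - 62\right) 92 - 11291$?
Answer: $-15799$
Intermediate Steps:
$\left(13 - 62\right) 92 - 11291 = \left(-49\right) 92 - 11291 = -4508 - 11291 = -15799$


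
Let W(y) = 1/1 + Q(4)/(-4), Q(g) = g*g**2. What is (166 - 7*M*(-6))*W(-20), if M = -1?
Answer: -1860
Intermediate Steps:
Q(g) = g**3
W(y) = -15 (W(y) = 1/1 + 4**3/(-4) = 1*1 + 64*(-1/4) = 1 - 16 = -15)
(166 - 7*M*(-6))*W(-20) = (166 - 7*(-1)*(-6))*(-15) = (166 + 7*(-6))*(-15) = (166 - 42)*(-15) = 124*(-15) = -1860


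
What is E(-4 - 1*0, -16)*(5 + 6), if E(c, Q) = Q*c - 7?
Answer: 627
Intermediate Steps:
E(c, Q) = -7 + Q*c
E(-4 - 1*0, -16)*(5 + 6) = (-7 - 16*(-4 - 1*0))*(5 + 6) = (-7 - 16*(-4 + 0))*11 = (-7 - 16*(-4))*11 = (-7 + 64)*11 = 57*11 = 627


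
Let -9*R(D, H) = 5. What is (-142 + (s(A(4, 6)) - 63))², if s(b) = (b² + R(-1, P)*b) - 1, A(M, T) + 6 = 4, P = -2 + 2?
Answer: 3268864/81 ≈ 40356.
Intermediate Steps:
P = 0
R(D, H) = -5/9 (R(D, H) = -⅑*5 = -5/9)
A(M, T) = -2 (A(M, T) = -6 + 4 = -2)
s(b) = -1 + b² - 5*b/9 (s(b) = (b² - 5*b/9) - 1 = -1 + b² - 5*b/9)
(-142 + (s(A(4, 6)) - 63))² = (-142 + ((-1 + (-2)² - 5/9*(-2)) - 63))² = (-142 + ((-1 + 4 + 10/9) - 63))² = (-142 + (37/9 - 63))² = (-142 - 530/9)² = (-1808/9)² = 3268864/81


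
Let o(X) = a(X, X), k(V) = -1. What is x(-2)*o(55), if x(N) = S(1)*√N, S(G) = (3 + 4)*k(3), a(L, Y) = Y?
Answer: -385*I*√2 ≈ -544.47*I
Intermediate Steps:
o(X) = X
S(G) = -7 (S(G) = (3 + 4)*(-1) = 7*(-1) = -7)
x(N) = -7*√N
x(-2)*o(55) = -7*I*√2*55 = -385*I*√2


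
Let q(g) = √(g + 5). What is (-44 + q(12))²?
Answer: (44 - √17)² ≈ 1590.2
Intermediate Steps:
q(g) = √(5 + g)
(-44 + q(12))² = (-44 + √(5 + 12))² = (-44 + √17)²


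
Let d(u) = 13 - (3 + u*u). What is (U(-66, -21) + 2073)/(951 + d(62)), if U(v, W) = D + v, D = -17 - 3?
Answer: -1987/2883 ≈ -0.68921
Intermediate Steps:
D = -20
d(u) = 10 - u² (d(u) = 13 - (3 + u²) = 13 + (-3 - u²) = 10 - u²)
U(v, W) = -20 + v
(U(-66, -21) + 2073)/(951 + d(62)) = ((-20 - 66) + 2073)/(951 + (10 - 1*62²)) = (-86 + 2073)/(951 + (10 - 1*3844)) = 1987/(951 + (10 - 3844)) = 1987/(951 - 3834) = 1987/(-2883) = 1987*(-1/2883) = -1987/2883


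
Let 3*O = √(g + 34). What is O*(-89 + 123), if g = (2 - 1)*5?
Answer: 34*√39/3 ≈ 70.777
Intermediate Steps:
g = 5 (g = 1*5 = 5)
O = √39/3 (O = √(5 + 34)/3 = √39/3 ≈ 2.0817)
O*(-89 + 123) = (√39/3)*(-89 + 123) = (√39/3)*34 = 34*√39/3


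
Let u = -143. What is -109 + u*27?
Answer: -3970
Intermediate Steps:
-109 + u*27 = -109 - 143*27 = -109 - 3861 = -3970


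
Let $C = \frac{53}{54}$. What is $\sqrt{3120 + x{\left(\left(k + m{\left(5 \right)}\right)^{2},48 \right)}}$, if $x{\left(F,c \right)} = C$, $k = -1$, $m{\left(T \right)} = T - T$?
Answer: $\frac{\sqrt{1011198}}{18} \approx 55.866$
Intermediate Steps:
$m{\left(T \right)} = 0$
$C = \frac{53}{54}$ ($C = 53 \cdot \frac{1}{54} = \frac{53}{54} \approx 0.98148$)
$x{\left(F,c \right)} = \frac{53}{54}$
$\sqrt{3120 + x{\left(\left(k + m{\left(5 \right)}\right)^{2},48 \right)}} = \sqrt{3120 + \frac{53}{54}} = \sqrt{\frac{168533}{54}} = \frac{\sqrt{1011198}}{18}$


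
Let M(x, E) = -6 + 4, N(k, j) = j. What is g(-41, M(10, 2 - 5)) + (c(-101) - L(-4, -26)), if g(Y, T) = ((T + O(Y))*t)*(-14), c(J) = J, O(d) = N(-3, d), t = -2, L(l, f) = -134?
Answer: -1171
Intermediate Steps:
O(d) = d
M(x, E) = -2
g(Y, T) = 28*T + 28*Y (g(Y, T) = ((T + Y)*(-2))*(-14) = (-2*T - 2*Y)*(-14) = 28*T + 28*Y)
g(-41, M(10, 2 - 5)) + (c(-101) - L(-4, -26)) = (28*(-2) + 28*(-41)) + (-101 - 1*(-134)) = (-56 - 1148) + (-101 + 134) = -1204 + 33 = -1171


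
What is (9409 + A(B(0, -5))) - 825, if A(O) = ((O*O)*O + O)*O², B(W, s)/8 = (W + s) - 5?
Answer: -3277303416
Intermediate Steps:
B(W, s) = -40 + 8*W + 8*s (B(W, s) = 8*((W + s) - 5) = 8*(-5 + W + s) = -40 + 8*W + 8*s)
A(O) = O²*(O + O³) (A(O) = (O²*O + O)*O² = (O³ + O)*O² = (O + O³)*O² = O²*(O + O³))
(9409 + A(B(0, -5))) - 825 = (9409 + ((-40 + 8*0 + 8*(-5))³ + (-40 + 8*0 + 8*(-5))⁵)) - 825 = (9409 + ((-40 + 0 - 40)³ + (-40 + 0 - 40)⁵)) - 825 = (9409 + ((-80)³ + (-80)⁵)) - 825 = (9409 + (-512000 - 3276800000)) - 825 = (9409 - 3277312000) - 825 = -3277302591 - 825 = -3277303416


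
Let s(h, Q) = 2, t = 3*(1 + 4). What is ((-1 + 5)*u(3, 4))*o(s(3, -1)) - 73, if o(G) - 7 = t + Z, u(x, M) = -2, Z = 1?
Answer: -257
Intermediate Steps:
t = 15 (t = 3*5 = 15)
o(G) = 23 (o(G) = 7 + (15 + 1) = 7 + 16 = 23)
((-1 + 5)*u(3, 4))*o(s(3, -1)) - 73 = ((-1 + 5)*(-2))*23 - 73 = (4*(-2))*23 - 73 = -8*23 - 73 = -184 - 73 = -257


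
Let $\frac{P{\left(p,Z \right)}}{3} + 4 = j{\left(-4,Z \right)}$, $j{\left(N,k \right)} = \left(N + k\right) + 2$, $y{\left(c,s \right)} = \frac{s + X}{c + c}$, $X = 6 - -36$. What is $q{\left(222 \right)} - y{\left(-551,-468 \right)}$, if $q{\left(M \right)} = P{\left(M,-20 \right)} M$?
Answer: $- \frac{9541329}{551} \approx -17316.0$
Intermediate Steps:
$X = 42$ ($X = 6 + 36 = 42$)
$y{\left(c,s \right)} = \frac{42 + s}{2 c}$ ($y{\left(c,s \right)} = \frac{s + 42}{c + c} = \frac{42 + s}{2 c}$)
$j{\left(N,k \right)} = 2 + N + k$
$P{\left(p,Z \right)} = -18 + 3 Z$ ($P{\left(p,Z \right)} = -12 + 3 \left(2 - 4 + Z\right) = -12 + 3 \left(-2 + Z\right) = -12 + \left(-6 + 3 Z\right) = -18 + 3 Z$)
$q{\left(M \right)} = - 78 M$ ($q{\left(M \right)} = \left(-18 + 3 \left(-20\right)\right) M = \left(-18 - 60\right) M = - 78 M$)
$q{\left(222 \right)} - y{\left(-551,-468 \right)} = \left(-78\right) 222 - \frac{42 - 468}{2 \left(-551\right)} = -17316 - \frac{1}{2} \left(- \frac{1}{551}\right) \left(-426\right) = -17316 - \frac{213}{551} = - \frac{9541329}{551}$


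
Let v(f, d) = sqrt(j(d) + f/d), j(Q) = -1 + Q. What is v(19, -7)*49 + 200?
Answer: 200 + 35*I*sqrt(21) ≈ 200.0 + 160.39*I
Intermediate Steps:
v(f, d) = sqrt(-1 + d + f/d) (v(f, d) = sqrt((-1 + d) + f/d) = sqrt(-1 + d + f/d))
v(19, -7)*49 + 200 = sqrt(-1 - 7 + 19/(-7))*49 + 200 = sqrt(-1 - 7 + 19*(-1/7))*49 + 200 = sqrt(-1 - 7 - 19/7)*49 + 200 = sqrt(-75/7)*49 + 200 = (5*I*sqrt(21)/7)*49 + 200 = 35*I*sqrt(21) + 200 = 200 + 35*I*sqrt(21)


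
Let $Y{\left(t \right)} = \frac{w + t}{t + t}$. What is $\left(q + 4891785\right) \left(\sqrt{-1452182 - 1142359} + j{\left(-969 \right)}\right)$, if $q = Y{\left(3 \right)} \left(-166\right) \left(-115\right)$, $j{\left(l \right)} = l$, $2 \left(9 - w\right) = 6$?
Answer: $-4767886980 + 4920420 i \sqrt{2594541} \approx -4.7679 \cdot 10^{9} + 7.9256 \cdot 10^{9} i$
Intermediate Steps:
$w = 6$ ($w = 9 - 3 = 6$)
$Y{\left(t \right)} = \frac{6 + t}{2 t}$ ($Y{\left(t \right)} = \frac{6 + t}{t + t} = \frac{6 + t}{2 t}$)
$q = 28635$ ($q = \frac{6 + 3}{2 \cdot 3} \left(-166\right) \left(-115\right) = \frac{1}{2} \cdot \frac{1}{3} \cdot 9 \left(-166\right) \left(-115\right) = \frac{3}{2} \left(-166\right) \left(-115\right) = \left(-249\right) \left(-115\right) = 28635$)
$\left(q + 4891785\right) \left(\sqrt{-1452182 - 1142359} + j{\left(-969 \right)}\right) = \left(28635 + 4891785\right) \left(\sqrt{-1452182 - 1142359} - 969\right) = 4920420 \left(\sqrt{-2594541} - 969\right) = 4920420 \left(i \sqrt{2594541} - 969\right) = 4920420 \left(-969 + i \sqrt{2594541}\right) = -4767886980 + 4920420 i \sqrt{2594541}$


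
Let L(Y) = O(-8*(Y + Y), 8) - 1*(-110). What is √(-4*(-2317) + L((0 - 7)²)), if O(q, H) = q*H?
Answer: √3106 ≈ 55.732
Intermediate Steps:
O(q, H) = H*q
L(Y) = 110 - 128*Y (L(Y) = 8*(-8*(Y + Y)) - 1*(-110) = 8*(-16*Y) + 110 = -128*Y + 110 = 110 - 128*Y)
√(-4*(-2317) + L((0 - 7)²)) = √(-4*(-2317) + (110 - 128*(0 - 7)²)) = √(9268 + (110 - 128*(-7)²)) = √(9268 + (110 - 128*49)) = √(9268 + (110 - 6272)) = √(9268 - 6162) = √3106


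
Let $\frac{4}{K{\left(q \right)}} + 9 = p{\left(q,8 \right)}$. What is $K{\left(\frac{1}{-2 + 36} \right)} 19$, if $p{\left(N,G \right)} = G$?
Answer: $-76$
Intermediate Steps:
$K{\left(q \right)} = -4$ ($K{\left(q \right)} = \frac{4}{-9 + 8} = \frac{4}{-1} = 4 \left(-1\right) = -4$)
$K{\left(\frac{1}{-2 + 36} \right)} 19 = \left(-4\right) 19 = -76$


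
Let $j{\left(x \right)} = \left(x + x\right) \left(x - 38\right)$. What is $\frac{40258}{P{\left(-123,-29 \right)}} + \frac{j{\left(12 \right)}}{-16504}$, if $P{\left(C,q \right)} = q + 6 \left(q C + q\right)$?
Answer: $\frac{84705776}{43733537} \approx 1.9369$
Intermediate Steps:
$j{\left(x \right)} = 2 x \left(-38 + x\right)$
$P{\left(C,q \right)} = 7 q + 6 C q$ ($P{\left(C,q \right)} = q + 6 \left(C q + q\right) = q + 6 \left(q + C q\right) = q + \left(6 q + 6 C q\right) = 7 q + 6 C q$)
$\frac{40258}{P{\left(-123,-29 \right)}} + \frac{j{\left(12 \right)}}{-16504} = \frac{40258}{\left(-29\right) \left(7 + 6 \left(-123\right)\right)} + \frac{2 \cdot 12 \left(-38 + 12\right)}{-16504} = \frac{40258}{\left(-29\right) \left(7 - 738\right)} + 2 \cdot 12 \left(-26\right) \left(- \frac{1}{16504}\right) = \frac{40258}{\left(-29\right) \left(-731\right)} - - \frac{78}{2063} = \frac{40258}{21199} + \frac{78}{2063} = \frac{84705776}{43733537}$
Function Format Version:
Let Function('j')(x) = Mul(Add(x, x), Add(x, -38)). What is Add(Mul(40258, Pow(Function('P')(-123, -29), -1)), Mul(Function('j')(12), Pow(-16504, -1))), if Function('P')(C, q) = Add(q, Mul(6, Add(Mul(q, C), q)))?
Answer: Rational(84705776, 43733537) ≈ 1.9369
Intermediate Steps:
Function('j')(x) = Mul(2, x, Add(-38, x)) (Function('j')(x) = Mul(Mul(2, x), Add(-38, x)) = Mul(2, x, Add(-38, x)))
Function('P')(C, q) = Add(Mul(7, q), Mul(6, C, q)) (Function('P')(C, q) = Add(q, Mul(6, Add(Mul(C, q), q))) = Add(q, Mul(6, Add(q, Mul(C, q)))) = Add(q, Add(Mul(6, q), Mul(6, C, q))) = Add(Mul(7, q), Mul(6, C, q)))
Add(Mul(40258, Pow(Function('P')(-123, -29), -1)), Mul(Function('j')(12), Pow(-16504, -1))) = Add(Mul(40258, Pow(Mul(-29, Add(7, Mul(6, -123))), -1)), Mul(Mul(2, 12, Add(-38, 12)), Pow(-16504, -1))) = Add(Mul(40258, Pow(Mul(-29, Add(7, -738)), -1)), Mul(Mul(2, 12, -26), Rational(-1, 16504))) = Add(Mul(40258, Pow(Mul(-29, -731), -1)), Mul(-624, Rational(-1, 16504))) = Add(Mul(40258, Pow(21199, -1)), Rational(78, 2063)) = Add(Mul(40258, Rational(1, 21199)), Rational(78, 2063)) = Add(Rational(40258, 21199), Rational(78, 2063)) = Rational(84705776, 43733537)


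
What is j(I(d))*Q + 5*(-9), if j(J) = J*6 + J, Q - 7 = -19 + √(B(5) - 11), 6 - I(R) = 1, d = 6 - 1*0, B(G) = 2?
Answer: -465 + 105*I ≈ -465.0 + 105.0*I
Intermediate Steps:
d = 6 (d = 6 + 0 = 6)
I(R) = 5 (I(R) = 6 - 1*1 = 6 - 1 = 5)
Q = -12 + 3*I (Q = 7 + (-19 + √(2 - 11)) = 7 + (-19 + √(-9)) = 7 + (-19 + 3*I) = -12 + 3*I ≈ -12.0 + 3.0*I)
j(J) = 7*J (j(J) = 6*J + J = 7*J)
j(I(d))*Q + 5*(-9) = (7*5)*(-12 + 3*I) + 5*(-9) = 35*(-12 + 3*I) - 45 = (-420 + 105*I) - 45 = -465 + 105*I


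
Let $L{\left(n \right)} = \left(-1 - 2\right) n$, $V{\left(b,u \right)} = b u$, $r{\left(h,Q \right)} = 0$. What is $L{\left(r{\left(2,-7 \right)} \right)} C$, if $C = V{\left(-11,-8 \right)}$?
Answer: $0$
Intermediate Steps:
$C = 88$ ($C = \left(-11\right) \left(-8\right) = 88$)
$L{\left(n \right)} = - 3 n$
$L{\left(r{\left(2,-7 \right)} \right)} C = \left(-3\right) 0 \cdot 88 = 0 \cdot 88 = 0$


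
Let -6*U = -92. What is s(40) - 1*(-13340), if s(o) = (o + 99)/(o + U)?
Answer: 2214857/166 ≈ 13343.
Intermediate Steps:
U = 46/3 (U = -1/6*(-92) = 46/3 ≈ 15.333)
s(o) = (99 + o)/(46/3 + o) (s(o) = (o + 99)/(o + 46/3) = (99 + o)/(46/3 + o))
s(40) - 1*(-13340) = 3*(99 + 40)/(46 + 3*40) - 1*(-13340) = 3*139/(46 + 120) + 13340 = 3*139/166 + 13340 = 3*(1/166)*139 + 13340 = 417/166 + 13340 = 2214857/166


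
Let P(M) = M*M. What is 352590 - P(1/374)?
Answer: 49318878839/139876 ≈ 3.5259e+5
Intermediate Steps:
P(M) = M**2
352590 - P(1/374) = 352590 - (1/374)**2 = 352590 - 1*1/139876 = 352590 - 1/139876 = 49318878839/139876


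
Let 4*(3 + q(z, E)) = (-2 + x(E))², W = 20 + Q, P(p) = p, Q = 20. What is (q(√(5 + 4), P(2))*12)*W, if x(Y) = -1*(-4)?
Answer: -960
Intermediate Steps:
W = 40 (W = 20 + 20 = 40)
x(Y) = 4
q(z, E) = -2 (q(z, E) = -3 + (-2 + 4)²/4 = -3 + (¼)*2² = -3 + (¼)*4 = -3 + 1 = -2)
(q(√(5 + 4), P(2))*12)*W = -2*12*40 = -24*40 = -960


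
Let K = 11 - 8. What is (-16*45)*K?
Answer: -2160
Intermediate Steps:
K = 3
(-16*45)*K = -16*45*3 = -720*3 = -2160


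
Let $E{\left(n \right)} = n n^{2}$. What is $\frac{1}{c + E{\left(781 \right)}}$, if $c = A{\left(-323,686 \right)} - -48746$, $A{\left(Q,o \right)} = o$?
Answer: $\frac{1}{476428973} \approx 2.099 \cdot 10^{-9}$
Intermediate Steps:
$c = 49432$ ($c = 686 - -48746 = 686 + 48746 = 49432$)
$E{\left(n \right)} = n^{3}$
$\frac{1}{c + E{\left(781 \right)}} = \frac{1}{49432 + 781^{3}} = \frac{1}{49432 + 476379541} = \frac{1}{476428973}$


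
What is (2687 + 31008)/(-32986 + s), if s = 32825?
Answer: -1465/7 ≈ -209.29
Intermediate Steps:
(2687 + 31008)/(-32986 + s) = (2687 + 31008)/(-32986 + 32825) = 33695/(-161) = 33695*(-1/161) = -1465/7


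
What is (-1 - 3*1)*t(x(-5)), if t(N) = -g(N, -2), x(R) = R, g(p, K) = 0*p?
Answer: 0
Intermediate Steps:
g(p, K) = 0
t(N) = 0 (t(N) = -1*0 = 0)
(-1 - 3*1)*t(x(-5)) = (-1 - 3*1)*0 = (-1 - 3)*0 = -4*0 = 0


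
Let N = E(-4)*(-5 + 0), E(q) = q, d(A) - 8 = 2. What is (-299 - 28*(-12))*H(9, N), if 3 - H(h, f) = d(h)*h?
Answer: -3219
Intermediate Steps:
d(A) = 10 (d(A) = 8 + 2 = 10)
N = 20 (N = -4*(-5 + 0) = -4*(-5) = 20)
H(h, f) = 3 - 10*h
(-299 - 28*(-12))*H(9, N) = (-299 - 28*(-12))*(3 - 10*9) = (-299 + 336)*(3 - 90) = 37*(-87) = -3219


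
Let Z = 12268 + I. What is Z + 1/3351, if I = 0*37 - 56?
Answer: 40922413/3351 ≈ 12212.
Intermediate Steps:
I = -56 (I = 0 - 56 = -56)
Z = 12212 (Z = 12268 - 56 = 12212)
Z + 1/3351 = 12212 + 1/3351 = 40922413/3351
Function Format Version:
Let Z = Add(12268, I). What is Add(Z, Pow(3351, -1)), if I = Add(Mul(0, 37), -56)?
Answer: Rational(40922413, 3351) ≈ 12212.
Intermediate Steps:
I = -56 (I = Add(0, -56) = -56)
Z = 12212 (Z = Add(12268, -56) = 12212)
Add(Z, Pow(3351, -1)) = Add(12212, Pow(3351, -1)) = Add(12212, Rational(1, 3351)) = Rational(40922413, 3351)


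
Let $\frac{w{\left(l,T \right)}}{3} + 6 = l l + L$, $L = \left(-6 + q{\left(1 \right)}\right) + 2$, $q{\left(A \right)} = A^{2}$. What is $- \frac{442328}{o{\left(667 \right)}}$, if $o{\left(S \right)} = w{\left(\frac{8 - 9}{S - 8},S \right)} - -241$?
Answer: $- \frac{192094646168}{92936137} \approx -2067.0$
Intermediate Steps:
$L = -3$ ($L = \left(-6 + 1^{2}\right) + 2 = \left(-6 + 1\right) + 2 = -5 + 2 = -3$)
$w{\left(l,T \right)} = -27 + 3 l^{2}$ ($w{\left(l,T \right)} = -18 + 3 \left(l l - 3\right) = -18 + 3 \left(l^{2} - 3\right) = -18 + 3 \left(-3 + l^{2}\right) = -18 + \left(-9 + 3 l^{2}\right) = -27 + 3 l^{2}$)
$o{\left(S \right)} = 214 + \frac{3}{\left(-8 + S\right)^{2}}$ ($o{\left(S \right)} = \left(-27 + 3 \left(\frac{8 - 9}{S - 8}\right)^{2}\right) - -241 = \left(-27 + 3 \left(- \frac{1}{-8 + S}\right)^{2}\right) + 241 = \left(-27 + \frac{3}{\left(-8 + S\right)^{2}}\right) + 241 = 214 + \frac{3}{\left(-8 + S\right)^{2}}$)
$- \frac{442328}{o{\left(667 \right)}} = - \frac{442328}{214 + \frac{3}{\left(-8 + 667\right)^{2}}} = - \frac{442328}{214 + \frac{3}{434281}} = - \frac{442328}{\frac{92936137}{434281}} = \left(-442328\right) \frac{434281}{92936137} = - \frac{192094646168}{92936137}$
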